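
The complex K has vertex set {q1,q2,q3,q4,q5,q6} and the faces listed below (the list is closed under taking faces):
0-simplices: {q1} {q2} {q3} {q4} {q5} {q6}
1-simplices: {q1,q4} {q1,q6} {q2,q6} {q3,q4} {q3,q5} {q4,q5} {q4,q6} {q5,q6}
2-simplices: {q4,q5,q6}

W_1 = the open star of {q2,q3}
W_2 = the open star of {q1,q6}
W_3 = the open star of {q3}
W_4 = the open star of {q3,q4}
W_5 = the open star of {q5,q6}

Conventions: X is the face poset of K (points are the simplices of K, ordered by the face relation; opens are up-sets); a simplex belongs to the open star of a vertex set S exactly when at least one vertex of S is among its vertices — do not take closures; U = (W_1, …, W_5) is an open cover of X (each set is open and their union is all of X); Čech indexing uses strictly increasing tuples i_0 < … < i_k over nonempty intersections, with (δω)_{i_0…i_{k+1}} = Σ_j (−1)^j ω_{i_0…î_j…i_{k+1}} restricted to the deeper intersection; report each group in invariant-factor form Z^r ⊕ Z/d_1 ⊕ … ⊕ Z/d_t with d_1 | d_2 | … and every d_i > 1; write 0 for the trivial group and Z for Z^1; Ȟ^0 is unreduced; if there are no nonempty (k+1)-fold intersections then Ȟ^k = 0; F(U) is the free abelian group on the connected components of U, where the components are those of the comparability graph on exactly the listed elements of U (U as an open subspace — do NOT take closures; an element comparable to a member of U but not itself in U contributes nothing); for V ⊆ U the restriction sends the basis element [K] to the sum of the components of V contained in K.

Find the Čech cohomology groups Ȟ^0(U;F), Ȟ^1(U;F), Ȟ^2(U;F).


nonempty intersections:
  W1={{q2},{q3},{q2,q6},{q3,q4},{q3,q5}} W2={{q1},{q6},{q1,q4},{q1,q6},{q2,q6},{q4,q6},{q5,q6},{q4,q5,q6}} W3={{q3},{q3,q4},{q3,q5}} W4={{q3},{q4},{q1,q4},{q3,q4},{q3,q5},{q4,q5},{q4,q6},{q4,q5,q6}} W5={{q5},{q6},{q1,q6},{q2,q6},{q3,q5},{q4,q5},{q4,q6},{q5,q6},{q4,q5,q6}}
  W12={{q2,q6}} W13={{q3},{q3,q4},{q3,q5}} W14={{q3},{q3,q4},{q3,q5}} W15={{q2,q6},{q3,q5}} W24={{q1,q4},{q4,q6},{q4,q5,q6}} W25={{q6},{q1,q6},{q2,q6},{q4,q6},{q5,q6},{q4,q5,q6}} W34={{q3},{q3,q4},{q3,q5}} W35={{q3,q5}} W45={{q3,q5},{q4,q5},{q4,q6},{q4,q5,q6}}
  W125={{q2,q6}} W134={{q3},{q3,q4},{q3,q5}} W135={{q3,q5}} W145={{q3,q5}} W245={{q4,q6},{q4,q5,q6}} W345={{q3,q5}}
  W1345={{q3,q5}}
components per intersection:
  W1: {{q2},{q2,q6}} {{q3},{q3,q4},{q3,q5}}
  W2: {{q1},{q6},{q1,q4},{q1,q6},{q2,q6},{q4,q6},{q5,q6},{q4,q5,q6}}
  W3: {{q3},{q3,q4},{q3,q5}}
  W4: {{q3},{q4},{q1,q4},{q3,q4},{q3,q5},{q4,q5},{q4,q6},{q4,q5,q6}}
  W5: {{q5},{q6},{q1,q6},{q2,q6},{q3,q5},{q4,q5},{q4,q6},{q5,q6},{q4,q5,q6}}
  W12: {{q2,q6}}
  W13: {{q3},{q3,q4},{q3,q5}}
  W14: {{q3},{q3,q4},{q3,q5}}
  W15: {{q2,q6}} {{q3,q5}}
  W24: {{q1,q4}} {{q4,q6},{q4,q5,q6}}
  W25: {{q6},{q1,q6},{q2,q6},{q4,q6},{q5,q6},{q4,q5,q6}}
  W34: {{q3},{q3,q4},{q3,q5}}
  W35: {{q3,q5}}
  W45: {{q3,q5}} {{q4,q5},{q4,q6},{q4,q5,q6}}
  W125: {{q2,q6}}
  W134: {{q3},{q3,q4},{q3,q5}}
  W135: {{q3,q5}}
  W145: {{q3,q5}}
  W245: {{q4,q6},{q4,q5,q6}}
  W345: {{q3,q5}}
  W1345: {{q3,q5}}
C dims 6,12,6,1; δ0: rk 5, SNF 1^5; δ1: rk 5, SNF 1^5; δ2: rk 1, SNF 1^1
Ȟ^0: (6−5)−0=1 ⇒ Z
Ȟ^1: (12−5)−5=2 ⇒ Z^2
Ȟ^2: (6−1)−5=0 ⇒ 0

Ȟ^0 ≅ Z,  Ȟ^1 ≅ Z^2,  Ȟ^2 ≅ 0


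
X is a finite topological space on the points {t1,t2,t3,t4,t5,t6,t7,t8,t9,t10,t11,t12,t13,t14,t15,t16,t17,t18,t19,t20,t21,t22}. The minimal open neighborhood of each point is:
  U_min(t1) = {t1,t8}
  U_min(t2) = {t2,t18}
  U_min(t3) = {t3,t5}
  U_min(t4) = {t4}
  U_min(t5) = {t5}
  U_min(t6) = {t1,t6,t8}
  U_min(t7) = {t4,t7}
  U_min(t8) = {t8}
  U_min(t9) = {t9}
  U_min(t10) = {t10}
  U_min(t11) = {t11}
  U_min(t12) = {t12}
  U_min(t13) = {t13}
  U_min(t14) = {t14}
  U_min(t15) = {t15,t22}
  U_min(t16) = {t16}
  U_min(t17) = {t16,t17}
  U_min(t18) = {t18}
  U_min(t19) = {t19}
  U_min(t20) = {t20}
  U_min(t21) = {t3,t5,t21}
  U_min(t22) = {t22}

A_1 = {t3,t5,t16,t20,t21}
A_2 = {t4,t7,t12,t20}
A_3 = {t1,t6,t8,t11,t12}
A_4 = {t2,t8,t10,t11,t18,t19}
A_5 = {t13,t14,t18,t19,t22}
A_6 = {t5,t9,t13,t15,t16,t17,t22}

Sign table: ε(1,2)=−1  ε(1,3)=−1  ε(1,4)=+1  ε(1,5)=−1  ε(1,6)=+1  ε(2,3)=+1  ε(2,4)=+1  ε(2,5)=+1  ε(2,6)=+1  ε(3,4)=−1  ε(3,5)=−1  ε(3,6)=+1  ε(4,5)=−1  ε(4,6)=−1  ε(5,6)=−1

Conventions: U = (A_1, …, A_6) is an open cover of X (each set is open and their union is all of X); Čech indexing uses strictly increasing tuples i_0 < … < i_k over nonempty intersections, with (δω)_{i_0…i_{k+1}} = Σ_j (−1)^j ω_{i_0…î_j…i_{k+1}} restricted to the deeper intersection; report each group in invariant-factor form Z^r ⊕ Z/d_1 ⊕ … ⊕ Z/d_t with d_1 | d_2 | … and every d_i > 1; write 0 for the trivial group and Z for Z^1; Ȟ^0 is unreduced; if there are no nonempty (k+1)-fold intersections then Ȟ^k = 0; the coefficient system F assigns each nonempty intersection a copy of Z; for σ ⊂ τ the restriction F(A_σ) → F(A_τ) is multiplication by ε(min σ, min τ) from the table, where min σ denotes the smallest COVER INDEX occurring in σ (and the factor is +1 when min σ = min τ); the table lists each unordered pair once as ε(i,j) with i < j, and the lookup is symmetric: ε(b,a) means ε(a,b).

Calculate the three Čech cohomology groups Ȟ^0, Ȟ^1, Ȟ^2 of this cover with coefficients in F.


Ȟ^0(U;F) ≅ Z, Ȟ^1(U;F) ≅ Z, Ȟ^2(U;F) ≅ 0

cover nerve:
  A12={t20} A16={t5,t16} A23={t12} A34={t8,t11} A45={t18,t19} A56={t13,t22}
C dims 6,6; δ0: rk 5, SNF 1^5
Ȟ^0: (6−5)−0=1 ⇒ Z
Ȟ^1: (6−0)−5=1 ⇒ Z
Ȟ^2: (0−0)−0=0 ⇒ 0


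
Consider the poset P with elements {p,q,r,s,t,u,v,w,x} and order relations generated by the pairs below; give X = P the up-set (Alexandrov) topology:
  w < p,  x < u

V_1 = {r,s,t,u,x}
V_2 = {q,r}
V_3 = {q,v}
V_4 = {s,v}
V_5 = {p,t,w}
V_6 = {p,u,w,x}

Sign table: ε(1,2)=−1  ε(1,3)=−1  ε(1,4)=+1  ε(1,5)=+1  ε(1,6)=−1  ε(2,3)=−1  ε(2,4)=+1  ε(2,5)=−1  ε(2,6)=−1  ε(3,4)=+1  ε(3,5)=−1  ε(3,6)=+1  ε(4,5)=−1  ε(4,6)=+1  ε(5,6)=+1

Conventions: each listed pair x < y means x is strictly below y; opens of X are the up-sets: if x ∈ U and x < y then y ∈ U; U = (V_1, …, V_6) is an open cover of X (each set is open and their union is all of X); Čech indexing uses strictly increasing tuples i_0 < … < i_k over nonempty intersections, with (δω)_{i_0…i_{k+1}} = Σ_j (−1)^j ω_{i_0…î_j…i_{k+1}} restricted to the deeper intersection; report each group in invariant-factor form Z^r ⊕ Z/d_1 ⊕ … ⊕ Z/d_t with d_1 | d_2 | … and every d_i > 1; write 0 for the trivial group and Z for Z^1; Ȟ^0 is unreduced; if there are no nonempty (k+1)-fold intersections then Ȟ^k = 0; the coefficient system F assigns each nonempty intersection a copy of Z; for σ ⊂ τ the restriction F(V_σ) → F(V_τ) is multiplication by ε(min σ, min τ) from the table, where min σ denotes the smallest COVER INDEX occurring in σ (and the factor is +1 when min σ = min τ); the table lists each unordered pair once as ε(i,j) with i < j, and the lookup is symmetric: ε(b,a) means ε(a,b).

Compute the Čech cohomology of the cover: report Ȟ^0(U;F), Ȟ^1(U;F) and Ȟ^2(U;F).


nerve of the cover:
  V12={r} V14={s} V15={t} V16={u,x} V23={q} V34={v} V56={p,w}
C dims 6,7; δ0: rk 6, SNF 1^5·2
Ȟ^0 = (6 − 6) − 0 = 0, so Ȟ^0 ≅ 0
Ȟ^1 = (7 − 0) − 6 = 1 plus torsion [2], so Ȟ^1 ≅ Z ⊕ Z/2
Ȟ^2 = (0 − 0) − 0 = 0, so Ȟ^2 ≅ 0

Ȟ^0 ≅ 0, Ȟ^1 ≅ Z ⊕ Z/2, Ȟ^2 ≅ 0


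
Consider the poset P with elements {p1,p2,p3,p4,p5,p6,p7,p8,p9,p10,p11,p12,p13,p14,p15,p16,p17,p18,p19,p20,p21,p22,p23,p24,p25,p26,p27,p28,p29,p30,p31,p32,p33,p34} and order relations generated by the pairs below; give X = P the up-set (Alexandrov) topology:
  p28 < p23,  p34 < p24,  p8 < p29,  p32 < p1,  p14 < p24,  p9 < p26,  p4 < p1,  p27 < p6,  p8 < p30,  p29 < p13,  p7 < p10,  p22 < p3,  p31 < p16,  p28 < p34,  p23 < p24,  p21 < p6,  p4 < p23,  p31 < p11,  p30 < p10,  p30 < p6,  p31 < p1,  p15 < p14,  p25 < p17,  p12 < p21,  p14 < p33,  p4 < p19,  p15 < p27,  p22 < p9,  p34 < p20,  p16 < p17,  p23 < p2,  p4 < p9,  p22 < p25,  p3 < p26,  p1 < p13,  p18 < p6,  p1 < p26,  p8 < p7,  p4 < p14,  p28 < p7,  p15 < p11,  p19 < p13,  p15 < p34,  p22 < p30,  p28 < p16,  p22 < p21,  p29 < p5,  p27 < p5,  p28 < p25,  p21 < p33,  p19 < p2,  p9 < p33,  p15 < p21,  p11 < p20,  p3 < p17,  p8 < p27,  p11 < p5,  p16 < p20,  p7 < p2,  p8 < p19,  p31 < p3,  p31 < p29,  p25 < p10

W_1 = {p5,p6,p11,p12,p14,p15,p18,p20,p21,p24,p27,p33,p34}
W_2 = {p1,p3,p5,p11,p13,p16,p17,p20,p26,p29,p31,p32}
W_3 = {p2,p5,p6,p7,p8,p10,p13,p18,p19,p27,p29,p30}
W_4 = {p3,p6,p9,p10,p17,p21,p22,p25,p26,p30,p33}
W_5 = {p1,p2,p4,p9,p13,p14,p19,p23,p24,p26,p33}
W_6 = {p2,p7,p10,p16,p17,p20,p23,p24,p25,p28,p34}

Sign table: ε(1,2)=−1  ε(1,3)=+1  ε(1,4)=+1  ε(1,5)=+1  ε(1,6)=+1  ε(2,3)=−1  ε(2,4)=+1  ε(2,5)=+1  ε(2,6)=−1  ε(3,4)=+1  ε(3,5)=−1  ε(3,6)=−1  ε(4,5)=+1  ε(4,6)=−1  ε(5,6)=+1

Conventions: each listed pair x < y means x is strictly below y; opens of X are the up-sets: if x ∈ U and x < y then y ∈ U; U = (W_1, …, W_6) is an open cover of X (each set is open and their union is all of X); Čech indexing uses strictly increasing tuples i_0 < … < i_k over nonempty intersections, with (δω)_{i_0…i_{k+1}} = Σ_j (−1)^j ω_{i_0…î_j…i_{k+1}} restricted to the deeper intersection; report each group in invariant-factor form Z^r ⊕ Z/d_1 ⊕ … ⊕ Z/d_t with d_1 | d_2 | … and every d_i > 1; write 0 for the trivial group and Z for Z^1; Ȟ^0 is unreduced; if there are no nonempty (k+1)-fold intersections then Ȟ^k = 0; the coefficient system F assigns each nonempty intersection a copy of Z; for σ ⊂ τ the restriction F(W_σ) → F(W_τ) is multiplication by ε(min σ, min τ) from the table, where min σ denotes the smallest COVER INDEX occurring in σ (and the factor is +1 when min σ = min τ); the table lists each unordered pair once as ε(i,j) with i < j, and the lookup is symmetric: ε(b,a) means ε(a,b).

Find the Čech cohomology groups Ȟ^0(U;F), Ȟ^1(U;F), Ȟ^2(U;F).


Ȟ^0(U;F) ≅ 0; Ȟ^1(U;F) ≅ Z/2; Ȟ^2(U;F) ≅ Z

cover nerve:
  W12={p5,p11,p20} W13={p5,p6,p18,p27} W14={p6,p21,p33} W15={p14,p24,p33} W16={p20,p24,p34} W23={p5,p13,p29} W24={p3,p17,p26} W25={p1,p13,p26} W26={p16,p17,p20} W34={p6,p10,p30} W35={p2,p13,p19} W36={p2,p7,p10} W45={p9,p26,p33} W46={p10,p17,p25} W56={p2,p23,p24}
  W123={p5} W126={p20} W134={p6} W145={p33} W156={p24} W235={p13} W245={p26} W246={p17} W346={p10} W356={p2}
C dims 6,15,10; δ0: rk 6, SNF 1^5·2; δ1: rk 9, SNF 1^9
Ȟ^0: (6−6)−0=0 ⇒ 0
Ȟ^1: (15−9)−6=0 plus torsion [2] ⇒ Z/2
Ȟ^2: (10−0)−9=1 ⇒ Z


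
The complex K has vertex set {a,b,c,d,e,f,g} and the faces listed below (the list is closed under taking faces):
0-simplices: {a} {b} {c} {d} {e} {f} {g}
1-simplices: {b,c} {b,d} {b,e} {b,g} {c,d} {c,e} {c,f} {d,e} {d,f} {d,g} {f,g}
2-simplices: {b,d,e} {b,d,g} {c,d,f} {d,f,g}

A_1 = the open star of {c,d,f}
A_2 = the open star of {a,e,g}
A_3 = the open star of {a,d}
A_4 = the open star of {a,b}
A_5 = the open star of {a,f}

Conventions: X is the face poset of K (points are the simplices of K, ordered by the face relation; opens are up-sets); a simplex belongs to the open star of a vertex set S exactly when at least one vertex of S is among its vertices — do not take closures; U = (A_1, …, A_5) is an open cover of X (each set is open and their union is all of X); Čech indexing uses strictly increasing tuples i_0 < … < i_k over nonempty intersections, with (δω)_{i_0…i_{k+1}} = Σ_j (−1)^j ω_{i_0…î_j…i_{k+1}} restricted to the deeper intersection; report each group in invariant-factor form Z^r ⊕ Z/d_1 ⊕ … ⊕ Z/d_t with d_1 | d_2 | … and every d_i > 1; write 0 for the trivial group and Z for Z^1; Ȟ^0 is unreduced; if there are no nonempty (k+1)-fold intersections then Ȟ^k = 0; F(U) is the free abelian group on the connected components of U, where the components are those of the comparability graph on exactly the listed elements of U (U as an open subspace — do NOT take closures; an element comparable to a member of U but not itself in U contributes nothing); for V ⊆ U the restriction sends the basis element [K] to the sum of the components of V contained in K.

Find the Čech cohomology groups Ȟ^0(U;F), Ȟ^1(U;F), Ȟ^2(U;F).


Ȟ^0(U;F) ≅ Z^2, Ȟ^1(U;F) ≅ Z^2, Ȟ^2(U;F) ≅ 0

cover nerve:
  A1={{c},{d},{f},{b,c},{b,d},{c,d},{c,e},{c,f},{d,e},{d,f},{d,g},{f,g},{b,d,e},{b,d,g},{c,d,f},{d,f,g}} A2={{a},{e},{g},{b,e},{b,g},{c,e},{d,e},{d,g},{f,g},{b,d,e},{b,d,g},{d,f,g}} A3={{a},{d},{b,d},{c,d},{d,e},{d,f},{d,g},{b,d,e},{b,d,g},{c,d,f},{d,f,g}} A4={{a},{b},{b,c},{b,d},{b,e},{b,g},{b,d,e},{b,d,g}} A5={{a},{f},{c,f},{d,f},{f,g},{c,d,f},{d,f,g}}
  A12={{c,e},{d,e},{d,g},{f,g},{b,d,e},{b,d,g},{d,f,g}} A13={{d},{b,d},{c,d},{d,e},{d,f},{d,g},{b,d,e},{b,d,g},{c,d,f},{d,f,g}} A14={{b,c},{b,d},{b,d,e},{b,d,g}} A15={{f},{c,f},{d,f},{f,g},{c,d,f},{d,f,g}} A23={{a},{d,e},{d,g},{b,d,e},{b,d,g},{d,f,g}} A24={{a},{b,e},{b,g},{b,d,e},{b,d,g}} A25={{a},{f,g},{d,f,g}} A34={{a},{b,d},{b,d,e},{b,d,g}} A35={{a},{d,f},{c,d,f},{d,f,g}} A45={{a}}
  A123={{d,e},{d,g},{b,d,e},{b,d,g},{d,f,g}} A124={{b,d,e},{b,d,g}} A125={{f,g},{d,f,g}} A134={{b,d},{b,d,e},{b,d,g}} A135={{d,f},{c,d,f},{d,f,g}} A234={{a},{b,d,e},{b,d,g}} A235={{a},{d,f,g}} A245={{a}} A345={{a}}
  A1234={{b,d,e},{b,d,g}} A1235={{d,f,g}} A2345={{a}}
components per intersection:
  A1: {{c},{d},{f},{b,c},{b,d},{c,d},{c,e},{c,f},{d,e},{d,f},{d,g},{f,g},{b,d,e},{b,d,g},{c,d,f},{d,f,g}}
  A2: {{a}} {{e},{b,e},{c,e},{d,e},{b,d,e}} {{g},{b,g},{d,g},{f,g},{b,d,g},{d,f,g}}
  A3: {{a}} {{d},{b,d},{c,d},{d,e},{d,f},{d,g},{b,d,e},{b,d,g},{c,d,f},{d,f,g}}
  A4: {{a}} {{b},{b,c},{b,d},{b,e},{b,g},{b,d,e},{b,d,g}}
  A5: {{a}} {{f},{c,f},{d,f},{f,g},{c,d,f},{d,f,g}}
  A12: {{c,e}} {{d,e},{b,d,e}} {{d,g},{f,g},{b,d,g},{d,f,g}}
  A13: {{d},{b,d},{c,d},{d,e},{d,f},{d,g},{b,d,e},{b,d,g},{c,d,f},{d,f,g}}
  A14: {{b,c}} {{b,d},{b,d,e},{b,d,g}}
  A15: {{f},{c,f},{d,f},{f,g},{c,d,f},{d,f,g}}
  A23: {{a}} {{d,e},{b,d,e}} {{d,g},{b,d,g},{d,f,g}}
  A24: {{a}} {{b,e},{b,d,e}} {{b,g},{b,d,g}}
  A25: {{a}} {{f,g},{d,f,g}}
  A34: {{a}} {{b,d},{b,d,e},{b,d,g}}
  A35: {{a}} {{d,f},{c,d,f},{d,f,g}}
  A45: {{a}}
  A123: {{d,e},{b,d,e}} {{d,g},{b,d,g},{d,f,g}}
  A124: {{b,d,e}} {{b,d,g}}
  A125: {{f,g},{d,f,g}}
  A134: {{b,d},{b,d,e},{b,d,g}}
  A135: {{d,f},{c,d,f},{d,f,g}}
  A234: {{a}} {{b,d,e}} {{b,d,g}}
  A235: {{a}} {{d,f,g}}
  A245: {{a}}
  A345: {{a}}
  A1234: {{b,d,e}} {{b,d,g}}
  A1235: {{d,f,g}}
  A2345: {{a}}
C dims 10,20,14,4; δ0: rk 8, SNF 1^8; δ1: rk 10, SNF 1^10; δ2: rk 4, SNF 1^4
Ȟ^0: (10−8)−0=2 ⇒ Z^2
Ȟ^1: (20−10)−8=2 ⇒ Z^2
Ȟ^2: (14−4)−10=0 ⇒ 0


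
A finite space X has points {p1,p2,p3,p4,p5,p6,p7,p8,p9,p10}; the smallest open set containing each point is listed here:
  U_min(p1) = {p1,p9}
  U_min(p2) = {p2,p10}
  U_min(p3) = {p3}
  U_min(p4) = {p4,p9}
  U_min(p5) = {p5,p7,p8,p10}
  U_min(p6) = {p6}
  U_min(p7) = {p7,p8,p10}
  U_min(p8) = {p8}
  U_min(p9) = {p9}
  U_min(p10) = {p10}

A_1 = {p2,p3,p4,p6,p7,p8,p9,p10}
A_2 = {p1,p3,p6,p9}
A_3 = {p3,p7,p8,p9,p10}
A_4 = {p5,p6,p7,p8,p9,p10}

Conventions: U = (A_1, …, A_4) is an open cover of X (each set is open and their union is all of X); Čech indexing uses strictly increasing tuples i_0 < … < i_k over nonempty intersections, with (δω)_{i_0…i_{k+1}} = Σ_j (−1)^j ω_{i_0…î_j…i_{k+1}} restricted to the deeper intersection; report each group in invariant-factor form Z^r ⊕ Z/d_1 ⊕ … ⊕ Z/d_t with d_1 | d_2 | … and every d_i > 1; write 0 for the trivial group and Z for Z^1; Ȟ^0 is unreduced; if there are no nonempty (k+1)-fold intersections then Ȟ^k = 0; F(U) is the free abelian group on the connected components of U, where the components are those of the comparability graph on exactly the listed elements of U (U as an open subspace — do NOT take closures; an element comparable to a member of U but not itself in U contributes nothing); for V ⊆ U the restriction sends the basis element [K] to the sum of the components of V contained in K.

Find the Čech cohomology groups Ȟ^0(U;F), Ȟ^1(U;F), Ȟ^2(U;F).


cover nerve:
  A12={p3,p6,p9} A13={p3,p7,p8,p9,p10} A14={p6,p7,p8,p9,p10} A23={p3,p9} A24={p6,p9} A34={p7,p8,p9,p10}
  A123={p3,p9} A124={p6,p9} A134={p7,p8,p9,p10} A234={p9}
  A1234={p9}
components per intersection:
  A1: {p2,p7,p8,p10} {p3} {p4,p9} {p6}
  A2: {p1,p9} {p3} {p6}
  A3: {p3} {p7,p8,p10} {p9}
  A4: {p5,p7,p8,p10} {p6} {p9}
  A12: {p3} {p6} {p9}
  A13: {p3} {p7,p8,p10} {p9}
  A14: {p6} {p7,p8,p10} {p9}
  A23: {p3} {p9}
  A24: {p6} {p9}
  A34: {p7,p8,p10} {p9}
  A123: {p3} {p9}
  A124: {p6} {p9}
  A134: {p7,p8,p10} {p9}
  A234: {p9}
  A1234: {p9}
C dims 13,15,7,1; δ0: rk 9, SNF 1^9; δ1: rk 6, SNF 1^6; δ2: rk 1, SNF 1^1
Ȟ^0: (13−9)−0=4 ⇒ Z^4
Ȟ^1: (15−6)−9=0 ⇒ 0
Ȟ^2: (7−1)−6=0 ⇒ 0

Ȟ^0 ≅ Z^4; Ȟ^1 ≅ 0; Ȟ^2 ≅ 0


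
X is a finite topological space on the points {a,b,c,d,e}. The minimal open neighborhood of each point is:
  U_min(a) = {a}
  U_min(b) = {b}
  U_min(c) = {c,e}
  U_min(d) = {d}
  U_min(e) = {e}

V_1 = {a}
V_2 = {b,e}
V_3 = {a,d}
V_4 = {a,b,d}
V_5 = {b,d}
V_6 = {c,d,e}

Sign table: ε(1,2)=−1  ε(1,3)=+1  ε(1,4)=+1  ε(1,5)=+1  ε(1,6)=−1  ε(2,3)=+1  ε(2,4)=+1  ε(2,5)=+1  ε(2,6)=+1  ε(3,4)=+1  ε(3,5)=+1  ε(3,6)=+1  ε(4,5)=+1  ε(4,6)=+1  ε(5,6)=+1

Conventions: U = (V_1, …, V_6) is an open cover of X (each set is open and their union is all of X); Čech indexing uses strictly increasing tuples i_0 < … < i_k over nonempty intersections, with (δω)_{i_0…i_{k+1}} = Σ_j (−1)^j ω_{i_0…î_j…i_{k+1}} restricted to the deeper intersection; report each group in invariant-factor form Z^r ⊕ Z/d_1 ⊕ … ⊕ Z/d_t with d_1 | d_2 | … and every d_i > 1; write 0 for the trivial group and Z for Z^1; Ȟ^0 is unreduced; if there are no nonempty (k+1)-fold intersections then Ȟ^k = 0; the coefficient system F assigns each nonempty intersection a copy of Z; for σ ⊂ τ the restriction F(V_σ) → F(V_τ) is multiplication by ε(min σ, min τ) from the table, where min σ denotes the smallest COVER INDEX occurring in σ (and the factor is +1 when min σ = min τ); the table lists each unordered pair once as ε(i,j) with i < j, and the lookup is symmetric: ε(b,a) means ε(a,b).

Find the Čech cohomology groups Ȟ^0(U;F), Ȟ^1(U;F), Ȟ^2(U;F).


nonempty intersections:
  V13={a} V14={a} V24={b} V25={b} V26={e} V34={a,d} V35={d} V36={d} V45={b,d} V46={d} V56={d}
  V134={a} V245={b} V345={d} V346={d} V356={d} V456={d}
  V3456={d}
C dims 6,11,6,1; δ0: rk 5, SNF 1^5; δ1: rk 5, SNF 1^5; δ2: rk 1, SNF 1^1
Ȟ^0: (6−5)−0=1 ⇒ Z
Ȟ^1: (11−5)−5=1 ⇒ Z
Ȟ^2: (6−1)−5=0 ⇒ 0

Ȟ^0 = Z, Ȟ^1 = Z, Ȟ^2 = 0


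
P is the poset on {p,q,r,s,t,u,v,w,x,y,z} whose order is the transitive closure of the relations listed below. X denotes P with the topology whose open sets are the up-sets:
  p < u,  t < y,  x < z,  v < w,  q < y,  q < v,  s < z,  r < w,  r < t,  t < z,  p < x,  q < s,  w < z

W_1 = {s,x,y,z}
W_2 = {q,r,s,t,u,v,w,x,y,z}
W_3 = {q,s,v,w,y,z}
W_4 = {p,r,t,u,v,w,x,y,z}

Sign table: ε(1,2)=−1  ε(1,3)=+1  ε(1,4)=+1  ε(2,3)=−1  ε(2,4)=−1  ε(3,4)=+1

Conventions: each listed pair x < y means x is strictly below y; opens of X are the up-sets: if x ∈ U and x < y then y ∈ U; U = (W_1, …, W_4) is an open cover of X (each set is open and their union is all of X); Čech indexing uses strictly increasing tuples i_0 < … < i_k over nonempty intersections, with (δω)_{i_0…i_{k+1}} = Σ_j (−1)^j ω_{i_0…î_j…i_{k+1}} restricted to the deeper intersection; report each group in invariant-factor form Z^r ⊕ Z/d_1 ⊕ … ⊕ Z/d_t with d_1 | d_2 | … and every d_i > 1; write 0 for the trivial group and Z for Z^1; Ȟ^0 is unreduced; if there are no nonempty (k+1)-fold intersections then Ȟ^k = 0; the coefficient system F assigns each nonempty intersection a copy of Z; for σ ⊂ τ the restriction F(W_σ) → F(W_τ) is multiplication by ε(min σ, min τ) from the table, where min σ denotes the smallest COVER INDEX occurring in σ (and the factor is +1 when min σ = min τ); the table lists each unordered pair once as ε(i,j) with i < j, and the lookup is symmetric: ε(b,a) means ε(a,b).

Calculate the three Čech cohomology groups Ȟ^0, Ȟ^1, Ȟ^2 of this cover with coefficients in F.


Ȟ^0(U;F) ≅ Z; Ȟ^1(U;F) ≅ 0; Ȟ^2(U;F) ≅ 0

cover nerve:
  W12={s,x,y,z} W13={s,y,z} W14={x,y,z} W23={q,s,v,w,y,z} W24={r,t,u,v,w,x,y,z} W34={v,w,y,z}
  W123={s,y,z} W124={x,y,z} W134={y,z} W234={v,w,y,z}
  W1234={y,z}
C dims 4,6,4,1; δ0: rk 3, SNF 1^3; δ1: rk 3, SNF 1^3; δ2: rk 1, SNF 1^1
Ȟ^0: (4−3)−0=1 ⇒ Z
Ȟ^1: (6−3)−3=0 ⇒ 0
Ȟ^2: (4−1)−3=0 ⇒ 0


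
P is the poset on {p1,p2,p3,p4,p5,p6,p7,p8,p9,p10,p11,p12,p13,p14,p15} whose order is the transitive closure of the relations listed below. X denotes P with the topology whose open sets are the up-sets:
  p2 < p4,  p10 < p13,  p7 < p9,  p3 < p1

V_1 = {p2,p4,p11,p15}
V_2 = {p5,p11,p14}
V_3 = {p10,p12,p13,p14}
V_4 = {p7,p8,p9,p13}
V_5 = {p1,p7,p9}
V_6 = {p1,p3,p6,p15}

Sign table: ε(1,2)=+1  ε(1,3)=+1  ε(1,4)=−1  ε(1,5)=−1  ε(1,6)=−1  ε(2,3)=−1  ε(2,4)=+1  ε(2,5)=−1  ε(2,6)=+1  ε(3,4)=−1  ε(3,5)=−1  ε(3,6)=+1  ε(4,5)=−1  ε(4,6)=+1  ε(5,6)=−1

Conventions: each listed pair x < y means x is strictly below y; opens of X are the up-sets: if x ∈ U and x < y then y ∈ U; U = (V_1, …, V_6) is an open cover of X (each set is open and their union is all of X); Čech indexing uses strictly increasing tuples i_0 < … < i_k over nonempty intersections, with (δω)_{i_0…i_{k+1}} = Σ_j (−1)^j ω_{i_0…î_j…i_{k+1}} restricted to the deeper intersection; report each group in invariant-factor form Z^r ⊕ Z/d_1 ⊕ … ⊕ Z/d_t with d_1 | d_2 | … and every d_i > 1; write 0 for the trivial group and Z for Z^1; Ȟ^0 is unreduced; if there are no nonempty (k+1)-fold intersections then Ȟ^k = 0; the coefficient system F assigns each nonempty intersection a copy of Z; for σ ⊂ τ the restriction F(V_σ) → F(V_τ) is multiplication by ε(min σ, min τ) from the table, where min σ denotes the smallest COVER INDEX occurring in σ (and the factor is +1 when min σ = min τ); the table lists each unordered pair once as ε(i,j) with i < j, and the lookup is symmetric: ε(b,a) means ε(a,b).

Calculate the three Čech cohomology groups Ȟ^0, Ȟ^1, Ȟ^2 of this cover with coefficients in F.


nerve simplices:
  V12={p11} V16={p15} V23={p14} V34={p13} V45={p7,p9} V56={p1}
C dims 6,6; δ0: rk 6, SNF 1^5·2
degree 0: 6−6−0 = 0 → Ȟ^0 ≅ 0
degree 1: 6−0−6 = 0 plus torsion [2] → Ȟ^1 ≅ Z/2
degree 2: 0−0−0 = 0 → Ȟ^2 ≅ 0

Ȟ^0(U;F) ≅ 0, Ȟ^1(U;F) ≅ Z/2, Ȟ^2(U;F) ≅ 0


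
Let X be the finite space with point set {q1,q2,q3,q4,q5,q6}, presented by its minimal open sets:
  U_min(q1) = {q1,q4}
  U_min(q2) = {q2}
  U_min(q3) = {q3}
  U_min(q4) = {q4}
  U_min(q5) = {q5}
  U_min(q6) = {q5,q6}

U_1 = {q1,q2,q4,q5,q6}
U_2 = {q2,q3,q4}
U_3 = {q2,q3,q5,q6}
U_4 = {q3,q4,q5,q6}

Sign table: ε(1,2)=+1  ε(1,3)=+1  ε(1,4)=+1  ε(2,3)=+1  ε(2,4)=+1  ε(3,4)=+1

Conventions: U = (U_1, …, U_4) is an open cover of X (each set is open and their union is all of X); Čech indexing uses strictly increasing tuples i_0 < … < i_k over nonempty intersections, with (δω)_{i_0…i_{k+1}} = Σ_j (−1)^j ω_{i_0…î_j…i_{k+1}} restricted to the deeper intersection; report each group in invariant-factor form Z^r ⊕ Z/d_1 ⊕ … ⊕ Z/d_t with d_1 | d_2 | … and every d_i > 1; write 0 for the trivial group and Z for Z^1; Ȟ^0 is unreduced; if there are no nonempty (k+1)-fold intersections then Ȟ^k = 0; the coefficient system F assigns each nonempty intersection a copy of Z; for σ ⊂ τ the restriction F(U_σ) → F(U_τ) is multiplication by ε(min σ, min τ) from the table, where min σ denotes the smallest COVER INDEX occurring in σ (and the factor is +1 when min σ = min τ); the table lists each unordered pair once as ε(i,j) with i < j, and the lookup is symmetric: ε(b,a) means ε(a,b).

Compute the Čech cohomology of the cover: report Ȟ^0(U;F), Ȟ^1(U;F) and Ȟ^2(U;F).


nerve simplices:
  U12={q2,q4} U13={q2,q5,q6} U14={q4,q5,q6} U23={q2,q3} U24={q3,q4} U34={q3,q5,q6}
  U123={q2} U124={q4} U134={q5,q6} U234={q3}
C dims 4,6,4; δ0: rk 3, SNF 1^3; δ1: rk 3, SNF 1^3
degree 0: 4−3−0 = 1 → Ȟ^0 ≅ Z
degree 1: 6−3−3 = 0 → Ȟ^1 ≅ 0
degree 2: 4−0−3 = 1 → Ȟ^2 ≅ Z

Ȟ^0 = Z,  Ȟ^1 = 0,  Ȟ^2 = Z


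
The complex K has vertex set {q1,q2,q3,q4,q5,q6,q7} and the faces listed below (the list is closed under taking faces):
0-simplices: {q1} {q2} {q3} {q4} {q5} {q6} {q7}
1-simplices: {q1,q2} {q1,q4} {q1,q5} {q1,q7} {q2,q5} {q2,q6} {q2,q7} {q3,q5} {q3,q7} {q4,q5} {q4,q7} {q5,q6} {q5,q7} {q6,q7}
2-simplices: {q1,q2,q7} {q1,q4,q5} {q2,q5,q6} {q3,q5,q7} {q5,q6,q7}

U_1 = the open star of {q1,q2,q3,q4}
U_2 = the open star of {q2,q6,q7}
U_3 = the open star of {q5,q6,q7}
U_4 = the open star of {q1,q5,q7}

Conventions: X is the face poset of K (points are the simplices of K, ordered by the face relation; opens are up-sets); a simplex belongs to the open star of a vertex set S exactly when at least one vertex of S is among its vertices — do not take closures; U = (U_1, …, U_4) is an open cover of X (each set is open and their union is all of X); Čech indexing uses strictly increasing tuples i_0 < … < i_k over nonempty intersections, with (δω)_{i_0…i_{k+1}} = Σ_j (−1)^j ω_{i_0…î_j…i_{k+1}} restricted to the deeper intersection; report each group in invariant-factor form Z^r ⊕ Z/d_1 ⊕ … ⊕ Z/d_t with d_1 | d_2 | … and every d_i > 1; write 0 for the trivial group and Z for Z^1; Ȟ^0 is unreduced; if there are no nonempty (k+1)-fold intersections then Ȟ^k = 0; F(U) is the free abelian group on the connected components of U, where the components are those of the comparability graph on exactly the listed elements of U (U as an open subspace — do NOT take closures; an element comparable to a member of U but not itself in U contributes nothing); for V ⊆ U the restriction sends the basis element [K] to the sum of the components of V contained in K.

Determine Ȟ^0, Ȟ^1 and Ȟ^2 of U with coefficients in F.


nonempty overlaps:
  U1={{q1},{q2},{q3},{q4},{q1,q2},{q1,q4},{q1,q5},{q1,q7},{q2,q5},{q2,q6},{q2,q7},{q3,q5},{q3,q7},{q4,q5},{q4,q7},{q1,q2,q7},{q1,q4,q5},{q2,q5,q6},{q3,q5,q7}} U2={{q2},{q6},{q7},{q1,q2},{q1,q7},{q2,q5},{q2,q6},{q2,q7},{q3,q7},{q4,q7},{q5,q6},{q5,q7},{q6,q7},{q1,q2,q7},{q2,q5,q6},{q3,q5,q7},{q5,q6,q7}} U3={{q5},{q6},{q7},{q1,q5},{q1,q7},{q2,q5},{q2,q6},{q2,q7},{q3,q5},{q3,q7},{q4,q5},{q4,q7},{q5,q6},{q5,q7},{q6,q7},{q1,q2,q7},{q1,q4,q5},{q2,q5,q6},{q3,q5,q7},{q5,q6,q7}} U4={{q1},{q5},{q7},{q1,q2},{q1,q4},{q1,q5},{q1,q7},{q2,q5},{q2,q7},{q3,q5},{q3,q7},{q4,q5},{q4,q7},{q5,q6},{q5,q7},{q6,q7},{q1,q2,q7},{q1,q4,q5},{q2,q5,q6},{q3,q5,q7},{q5,q6,q7}}
  U12={{q2},{q1,q2},{q1,q7},{q2,q5},{q2,q6},{q2,q7},{q3,q7},{q4,q7},{q1,q2,q7},{q2,q5,q6},{q3,q5,q7}} U13={{q1,q5},{q1,q7},{q2,q5},{q2,q6},{q2,q7},{q3,q5},{q3,q7},{q4,q5},{q4,q7},{q1,q2,q7},{q1,q4,q5},{q2,q5,q6},{q3,q5,q7}} U14={{q1},{q1,q2},{q1,q4},{q1,q5},{q1,q7},{q2,q5},{q2,q7},{q3,q5},{q3,q7},{q4,q5},{q4,q7},{q1,q2,q7},{q1,q4,q5},{q2,q5,q6},{q3,q5,q7}} U23={{q6},{q7},{q1,q7},{q2,q5},{q2,q6},{q2,q7},{q3,q7},{q4,q7},{q5,q6},{q5,q7},{q6,q7},{q1,q2,q7},{q2,q5,q6},{q3,q5,q7},{q5,q6,q7}} U24={{q7},{q1,q2},{q1,q7},{q2,q5},{q2,q7},{q3,q7},{q4,q7},{q5,q6},{q5,q7},{q6,q7},{q1,q2,q7},{q2,q5,q6},{q3,q5,q7},{q5,q6,q7}} U34={{q5},{q7},{q1,q5},{q1,q7},{q2,q5},{q2,q7},{q3,q5},{q3,q7},{q4,q5},{q4,q7},{q5,q6},{q5,q7},{q6,q7},{q1,q2,q7},{q1,q4,q5},{q2,q5,q6},{q3,q5,q7},{q5,q6,q7}}
  U123={{q1,q7},{q2,q5},{q2,q6},{q2,q7},{q3,q7},{q4,q7},{q1,q2,q7},{q2,q5,q6},{q3,q5,q7}} U124={{q1,q2},{q1,q7},{q2,q5},{q2,q7},{q3,q7},{q4,q7},{q1,q2,q7},{q2,q5,q6},{q3,q5,q7}} U134={{q1,q5},{q1,q7},{q2,q5},{q2,q7},{q3,q5},{q3,q7},{q4,q5},{q4,q7},{q1,q2,q7},{q1,q4,q5},{q2,q5,q6},{q3,q5,q7}} U234={{q7},{q1,q7},{q2,q5},{q2,q7},{q3,q7},{q4,q7},{q5,q6},{q5,q7},{q6,q7},{q1,q2,q7},{q2,q5,q6},{q3,q5,q7},{q5,q6,q7}}
  U1234={{q1,q7},{q2,q5},{q2,q7},{q3,q7},{q4,q7},{q1,q2,q7},{q2,q5,q6},{q3,q5,q7}}
components per intersection:
  U1: {{q1},{q2},{q4},{q1,q2},{q1,q4},{q1,q5},{q1,q7},{q2,q5},{q2,q6},{q2,q7},{q4,q5},{q4,q7},{q1,q2,q7},{q1,q4,q5},{q2,q5,q6}} {{q3},{q3,q5},{q3,q7},{q3,q5,q7}}
  U2: {{q2},{q6},{q7},{q1,q2},{q1,q7},{q2,q5},{q2,q6},{q2,q7},{q3,q7},{q4,q7},{q5,q6},{q5,q7},{q6,q7},{q1,q2,q7},{q2,q5,q6},{q3,q5,q7},{q5,q6,q7}}
  U3: {{q5},{q6},{q7},{q1,q5},{q1,q7},{q2,q5},{q2,q6},{q2,q7},{q3,q5},{q3,q7},{q4,q5},{q4,q7},{q5,q6},{q5,q7},{q6,q7},{q1,q2,q7},{q1,q4,q5},{q2,q5,q6},{q3,q5,q7},{q5,q6,q7}}
  U4: {{q1},{q5},{q7},{q1,q2},{q1,q4},{q1,q5},{q1,q7},{q2,q5},{q2,q7},{q3,q5},{q3,q7},{q4,q5},{q4,q7},{q5,q6},{q5,q7},{q6,q7},{q1,q2,q7},{q1,q4,q5},{q2,q5,q6},{q3,q5,q7},{q5,q6,q7}}
  U12: {{q2},{q1,q2},{q1,q7},{q2,q5},{q2,q6},{q2,q7},{q1,q2,q7},{q2,q5,q6}} {{q3,q7},{q3,q5,q7}} {{q4,q7}}
  U13: {{q1,q5},{q4,q5},{q1,q4,q5}} {{q1,q7},{q2,q7},{q1,q2,q7}} {{q2,q5},{q2,q6},{q2,q5,q6}} {{q3,q5},{q3,q7},{q3,q5,q7}} {{q4,q7}}
  U14: {{q1},{q1,q2},{q1,q4},{q1,q5},{q1,q7},{q2,q7},{q4,q5},{q1,q2,q7},{q1,q4,q5}} {{q2,q5},{q2,q5,q6}} {{q3,q5},{q3,q7},{q3,q5,q7}} {{q4,q7}}
  U23: {{q6},{q7},{q1,q7},{q2,q5},{q2,q6},{q2,q7},{q3,q7},{q4,q7},{q5,q6},{q5,q7},{q6,q7},{q1,q2,q7},{q2,q5,q6},{q3,q5,q7},{q5,q6,q7}}
  U24: {{q7},{q1,q2},{q1,q7},{q2,q5},{q2,q7},{q3,q7},{q4,q7},{q5,q6},{q5,q7},{q6,q7},{q1,q2,q7},{q2,q5,q6},{q3,q5,q7},{q5,q6,q7}}
  U34: {{q5},{q7},{q1,q5},{q1,q7},{q2,q5},{q2,q7},{q3,q5},{q3,q7},{q4,q5},{q4,q7},{q5,q6},{q5,q7},{q6,q7},{q1,q2,q7},{q1,q4,q5},{q2,q5,q6},{q3,q5,q7},{q5,q6,q7}}
  U123: {{q1,q7},{q2,q7},{q1,q2,q7}} {{q2,q5},{q2,q6},{q2,q5,q6}} {{q3,q7},{q3,q5,q7}} {{q4,q7}}
  U124: {{q1,q2},{q1,q7},{q2,q7},{q1,q2,q7}} {{q2,q5},{q2,q5,q6}} {{q3,q7},{q3,q5,q7}} {{q4,q7}}
  U134: {{q1,q5},{q4,q5},{q1,q4,q5}} {{q1,q7},{q2,q7},{q1,q2,q7}} {{q2,q5},{q2,q5,q6}} {{q3,q5},{q3,q7},{q3,q5,q7}} {{q4,q7}}
  U234: {{q7},{q1,q7},{q2,q5},{q2,q7},{q3,q7},{q4,q7},{q5,q6},{q5,q7},{q6,q7},{q1,q2,q7},{q2,q5,q6},{q3,q5,q7},{q5,q6,q7}}
  U1234: {{q1,q7},{q2,q7},{q1,q2,q7}} {{q2,q5},{q2,q5,q6}} {{q3,q7},{q3,q5,q7}} {{q4,q7}}
C dims 5,15,14,4; δ0: rk 4, SNF 1^4; δ1: rk 10, SNF 1^10; δ2: rk 4, SNF 1^4
degree 0: 5−4−0 = 1 → Ȟ^0 ≅ Z
degree 1: 15−10−4 = 1 → Ȟ^1 ≅ Z
degree 2: 14−4−10 = 0 → Ȟ^2 ≅ 0

Ȟ^0(U;F) ≅ Z,  Ȟ^1(U;F) ≅ Z,  Ȟ^2(U;F) ≅ 0


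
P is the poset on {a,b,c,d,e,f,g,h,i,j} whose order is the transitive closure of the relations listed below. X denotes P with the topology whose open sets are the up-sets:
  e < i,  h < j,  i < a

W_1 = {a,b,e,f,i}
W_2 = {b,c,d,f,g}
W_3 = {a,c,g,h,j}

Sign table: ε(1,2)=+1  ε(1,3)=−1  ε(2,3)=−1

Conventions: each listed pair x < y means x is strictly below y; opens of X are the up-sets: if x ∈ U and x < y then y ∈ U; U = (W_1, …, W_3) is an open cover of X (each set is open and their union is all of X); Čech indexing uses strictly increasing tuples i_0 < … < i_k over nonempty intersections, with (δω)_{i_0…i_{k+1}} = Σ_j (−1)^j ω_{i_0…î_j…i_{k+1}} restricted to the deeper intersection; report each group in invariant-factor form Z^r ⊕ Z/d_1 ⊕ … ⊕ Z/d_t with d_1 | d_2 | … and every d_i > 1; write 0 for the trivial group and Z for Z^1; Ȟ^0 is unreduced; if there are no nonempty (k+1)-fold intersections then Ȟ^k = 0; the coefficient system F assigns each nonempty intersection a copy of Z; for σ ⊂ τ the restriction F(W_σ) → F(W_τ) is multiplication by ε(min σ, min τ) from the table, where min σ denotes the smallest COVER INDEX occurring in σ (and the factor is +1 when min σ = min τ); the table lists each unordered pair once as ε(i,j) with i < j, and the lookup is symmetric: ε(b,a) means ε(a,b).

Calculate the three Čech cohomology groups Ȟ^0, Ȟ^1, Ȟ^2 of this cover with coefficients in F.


Ȟ^0 ≅ Z; Ȟ^1 ≅ Z; Ȟ^2 ≅ 0

nonempty intersections:
  W12={b,f} W13={a} W23={c,g}
C dims 3,3; δ0: rk 2, SNF 1^2
Ȟ^0: (3−2)−0=1 ⇒ Z
Ȟ^1: (3−0)−2=1 ⇒ Z
Ȟ^2: (0−0)−0=0 ⇒ 0


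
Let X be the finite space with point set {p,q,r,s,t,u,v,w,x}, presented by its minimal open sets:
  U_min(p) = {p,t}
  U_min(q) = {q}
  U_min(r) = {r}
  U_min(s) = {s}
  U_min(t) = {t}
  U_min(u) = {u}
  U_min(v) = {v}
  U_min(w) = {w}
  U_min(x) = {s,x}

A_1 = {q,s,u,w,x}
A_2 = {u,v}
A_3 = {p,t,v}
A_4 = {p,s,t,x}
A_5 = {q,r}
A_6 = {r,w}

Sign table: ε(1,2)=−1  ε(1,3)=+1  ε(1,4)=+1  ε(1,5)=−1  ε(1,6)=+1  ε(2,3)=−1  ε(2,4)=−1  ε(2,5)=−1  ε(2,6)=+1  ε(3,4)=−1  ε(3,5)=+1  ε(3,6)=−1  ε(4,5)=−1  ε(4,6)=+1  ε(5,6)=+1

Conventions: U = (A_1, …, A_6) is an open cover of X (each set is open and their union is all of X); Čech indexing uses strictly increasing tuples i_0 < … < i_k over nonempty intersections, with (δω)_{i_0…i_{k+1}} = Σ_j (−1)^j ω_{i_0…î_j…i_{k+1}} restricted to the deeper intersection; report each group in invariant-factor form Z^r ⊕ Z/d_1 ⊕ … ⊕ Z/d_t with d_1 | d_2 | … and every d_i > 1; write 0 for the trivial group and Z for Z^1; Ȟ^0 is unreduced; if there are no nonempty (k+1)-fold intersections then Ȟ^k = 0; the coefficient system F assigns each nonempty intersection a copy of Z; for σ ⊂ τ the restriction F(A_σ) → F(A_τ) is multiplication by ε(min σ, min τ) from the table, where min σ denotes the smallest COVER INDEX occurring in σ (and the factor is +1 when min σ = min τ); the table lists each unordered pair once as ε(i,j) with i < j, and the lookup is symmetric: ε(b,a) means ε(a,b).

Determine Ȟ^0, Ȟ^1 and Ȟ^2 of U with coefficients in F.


Ȟ^0 ≅ 0; Ȟ^1 ≅ Z ⊕ Z/2; Ȟ^2 ≅ 0

intersection data:
  A12={u} A14={s,x} A15={q} A16={w} A23={v} A34={p,t} A56={r}
C dims 6,7; δ0: rk 6, SNF 1^5·2
Ȟ^0 = (6 − 6) − 0 = 0, so Ȟ^0 ≅ 0
Ȟ^1 = (7 − 0) − 6 = 1 plus torsion [2], so Ȟ^1 ≅ Z ⊕ Z/2
Ȟ^2 = (0 − 0) − 0 = 0, so Ȟ^2 ≅ 0


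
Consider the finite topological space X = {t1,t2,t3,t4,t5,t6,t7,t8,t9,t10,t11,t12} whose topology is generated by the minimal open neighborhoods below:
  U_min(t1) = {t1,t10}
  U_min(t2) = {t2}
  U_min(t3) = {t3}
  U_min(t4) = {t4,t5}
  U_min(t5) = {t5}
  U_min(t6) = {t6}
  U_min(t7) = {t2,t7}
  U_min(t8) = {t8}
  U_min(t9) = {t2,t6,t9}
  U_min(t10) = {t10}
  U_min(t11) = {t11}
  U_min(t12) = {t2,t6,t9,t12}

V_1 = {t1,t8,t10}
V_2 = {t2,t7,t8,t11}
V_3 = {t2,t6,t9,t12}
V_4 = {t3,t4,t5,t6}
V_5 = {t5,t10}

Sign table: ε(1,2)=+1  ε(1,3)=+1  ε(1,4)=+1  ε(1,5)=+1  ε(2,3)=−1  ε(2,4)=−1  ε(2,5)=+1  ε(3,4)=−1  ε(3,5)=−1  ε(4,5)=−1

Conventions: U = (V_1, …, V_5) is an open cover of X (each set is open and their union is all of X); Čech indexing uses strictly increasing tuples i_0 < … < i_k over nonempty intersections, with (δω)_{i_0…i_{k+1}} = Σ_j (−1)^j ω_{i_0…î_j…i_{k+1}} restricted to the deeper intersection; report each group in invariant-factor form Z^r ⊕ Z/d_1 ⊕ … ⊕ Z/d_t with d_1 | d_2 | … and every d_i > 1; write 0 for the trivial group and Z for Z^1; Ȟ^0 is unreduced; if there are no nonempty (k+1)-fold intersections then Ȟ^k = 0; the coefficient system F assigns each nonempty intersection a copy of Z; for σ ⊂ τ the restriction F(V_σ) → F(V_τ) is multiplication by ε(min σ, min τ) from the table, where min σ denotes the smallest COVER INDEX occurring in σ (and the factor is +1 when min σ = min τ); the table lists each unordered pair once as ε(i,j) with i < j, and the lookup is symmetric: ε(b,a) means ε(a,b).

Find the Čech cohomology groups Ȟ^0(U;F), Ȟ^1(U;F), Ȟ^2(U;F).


nerve of the cover:
  V12={t8} V15={t10} V23={t2} V34={t6} V45={t5}
C dims 5,5; δ0: rk 5, SNF 1^4·2
Ȟ^0 = (5 − 5) − 0 = 0, so Ȟ^0 ≅ 0
Ȟ^1 = (5 − 0) − 5 = 0 plus torsion [2], so Ȟ^1 ≅ Z/2
Ȟ^2 = (0 − 0) − 0 = 0, so Ȟ^2 ≅ 0

Ȟ^0 ≅ 0, Ȟ^1 ≅ Z/2 and Ȟ^2 ≅ 0


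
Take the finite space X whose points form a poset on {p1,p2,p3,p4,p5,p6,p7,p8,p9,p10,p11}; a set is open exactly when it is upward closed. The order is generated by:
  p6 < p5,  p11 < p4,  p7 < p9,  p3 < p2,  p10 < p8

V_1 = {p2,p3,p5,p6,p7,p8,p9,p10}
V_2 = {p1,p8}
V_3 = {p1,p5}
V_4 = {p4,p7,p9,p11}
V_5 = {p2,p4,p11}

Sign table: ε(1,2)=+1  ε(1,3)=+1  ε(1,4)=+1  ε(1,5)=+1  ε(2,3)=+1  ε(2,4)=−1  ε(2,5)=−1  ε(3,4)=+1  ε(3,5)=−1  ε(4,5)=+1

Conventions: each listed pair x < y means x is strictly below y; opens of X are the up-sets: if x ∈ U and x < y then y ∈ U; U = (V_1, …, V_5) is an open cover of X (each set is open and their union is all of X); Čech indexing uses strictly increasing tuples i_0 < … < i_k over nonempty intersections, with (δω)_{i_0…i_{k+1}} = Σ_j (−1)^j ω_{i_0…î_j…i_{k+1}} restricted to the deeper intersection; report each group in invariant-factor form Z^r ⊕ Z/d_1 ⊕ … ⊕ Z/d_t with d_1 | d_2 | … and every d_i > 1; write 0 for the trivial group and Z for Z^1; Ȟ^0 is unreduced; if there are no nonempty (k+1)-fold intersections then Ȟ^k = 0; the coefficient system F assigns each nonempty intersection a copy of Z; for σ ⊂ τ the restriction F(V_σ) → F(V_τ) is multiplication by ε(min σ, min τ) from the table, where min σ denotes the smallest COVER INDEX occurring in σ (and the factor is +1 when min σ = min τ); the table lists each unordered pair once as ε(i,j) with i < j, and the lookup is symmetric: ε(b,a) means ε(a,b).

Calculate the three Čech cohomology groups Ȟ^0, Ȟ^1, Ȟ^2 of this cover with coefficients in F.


nonempty intersections:
  V12={p8} V13={p5} V14={p7,p9} V15={p2} V23={p1} V45={p4,p11}
C dims 5,6; δ0: rk 4, SNF 1^4
Ȟ^0: (5−4)−0=1 ⇒ Z
Ȟ^1: (6−0)−4=2 ⇒ Z^2
Ȟ^2: (0−0)−0=0 ⇒ 0

Ȟ^0 ≅ Z, Ȟ^1 ≅ Z^2, Ȟ^2 ≅ 0


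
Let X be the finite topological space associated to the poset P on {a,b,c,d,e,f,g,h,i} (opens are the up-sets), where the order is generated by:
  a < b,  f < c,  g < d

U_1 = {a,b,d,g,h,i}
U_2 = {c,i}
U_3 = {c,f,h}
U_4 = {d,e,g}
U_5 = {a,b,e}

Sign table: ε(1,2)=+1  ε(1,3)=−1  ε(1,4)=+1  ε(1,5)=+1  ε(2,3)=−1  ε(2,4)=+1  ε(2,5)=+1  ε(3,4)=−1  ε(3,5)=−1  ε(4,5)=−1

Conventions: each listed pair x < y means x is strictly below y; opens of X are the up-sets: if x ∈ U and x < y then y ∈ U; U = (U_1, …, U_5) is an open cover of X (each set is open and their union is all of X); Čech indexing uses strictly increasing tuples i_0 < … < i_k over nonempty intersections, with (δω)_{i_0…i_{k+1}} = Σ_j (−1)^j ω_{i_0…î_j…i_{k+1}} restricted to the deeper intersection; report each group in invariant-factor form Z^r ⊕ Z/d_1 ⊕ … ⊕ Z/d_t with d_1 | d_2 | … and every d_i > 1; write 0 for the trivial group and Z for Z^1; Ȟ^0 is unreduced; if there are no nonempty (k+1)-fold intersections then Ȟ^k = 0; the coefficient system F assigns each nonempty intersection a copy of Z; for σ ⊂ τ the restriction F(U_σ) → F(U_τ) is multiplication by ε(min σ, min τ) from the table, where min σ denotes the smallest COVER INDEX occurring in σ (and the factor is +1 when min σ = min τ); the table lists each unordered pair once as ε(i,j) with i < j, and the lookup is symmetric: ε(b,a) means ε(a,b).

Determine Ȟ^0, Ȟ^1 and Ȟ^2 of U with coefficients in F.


nonempty overlaps:
  U12={i} U13={h} U14={d,g} U15={a,b} U23={c} U45={e}
C dims 5,6; δ0: rk 5, SNF 1^4·2
degree 0: 5−5−0 = 0 → Ȟ^0 ≅ 0
degree 1: 6−0−5 = 1 plus torsion [2] → Ȟ^1 ≅ Z ⊕ Z/2
degree 2: 0−0−0 = 0 → Ȟ^2 ≅ 0

Ȟ^0 ≅ 0, Ȟ^1 ≅ Z ⊕ Z/2 and Ȟ^2 ≅ 0


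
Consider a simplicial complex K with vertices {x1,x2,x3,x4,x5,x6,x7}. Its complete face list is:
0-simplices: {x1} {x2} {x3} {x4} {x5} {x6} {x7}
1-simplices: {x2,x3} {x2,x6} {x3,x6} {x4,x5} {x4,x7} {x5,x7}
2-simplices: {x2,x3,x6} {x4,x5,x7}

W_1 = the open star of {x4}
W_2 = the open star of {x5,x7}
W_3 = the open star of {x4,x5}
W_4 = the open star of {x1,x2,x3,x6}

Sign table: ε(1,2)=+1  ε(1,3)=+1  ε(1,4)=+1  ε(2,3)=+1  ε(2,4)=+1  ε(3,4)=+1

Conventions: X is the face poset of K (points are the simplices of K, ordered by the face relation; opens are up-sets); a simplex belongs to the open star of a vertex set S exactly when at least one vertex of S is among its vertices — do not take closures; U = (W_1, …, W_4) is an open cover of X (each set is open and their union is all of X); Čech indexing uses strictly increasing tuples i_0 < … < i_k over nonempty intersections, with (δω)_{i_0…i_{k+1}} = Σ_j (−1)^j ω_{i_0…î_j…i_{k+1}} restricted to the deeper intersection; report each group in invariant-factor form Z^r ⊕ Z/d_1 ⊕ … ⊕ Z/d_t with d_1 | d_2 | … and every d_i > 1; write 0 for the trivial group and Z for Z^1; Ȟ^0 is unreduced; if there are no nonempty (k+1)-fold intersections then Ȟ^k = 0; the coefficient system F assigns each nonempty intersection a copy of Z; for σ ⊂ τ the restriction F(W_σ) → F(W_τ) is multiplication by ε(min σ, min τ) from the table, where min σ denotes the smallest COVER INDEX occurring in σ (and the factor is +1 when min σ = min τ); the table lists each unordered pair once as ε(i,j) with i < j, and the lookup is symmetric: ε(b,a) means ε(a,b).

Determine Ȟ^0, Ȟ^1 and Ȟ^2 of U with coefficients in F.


Ȟ^0(U;F) ≅ Z^2; Ȟ^1(U;F) ≅ 0; Ȟ^2(U;F) ≅ 0

nonempty overlaps:
  W1={{x4},{x4,x5},{x4,x7},{x4,x5,x7}} W2={{x5},{x7},{x4,x5},{x4,x7},{x5,x7},{x4,x5,x7}} W3={{x4},{x5},{x4,x5},{x4,x7},{x5,x7},{x4,x5,x7}} W4={{x1},{x2},{x3},{x6},{x2,x3},{x2,x6},{x3,x6},{x2,x3,x6}}
  W12={{x4,x5},{x4,x7},{x4,x5,x7}} W13={{x4},{x4,x5},{x4,x7},{x4,x5,x7}} W23={{x5},{x4,x5},{x4,x7},{x5,x7},{x4,x5,x7}}
  W123={{x4,x5},{x4,x7},{x4,x5,x7}}
C dims 4,3,1; δ0: rk 2, SNF 1^2; δ1: rk 1, SNF 1^1
degree 0: 4−2−0 = 2 → Ȟ^0 ≅ Z^2
degree 1: 3−1−2 = 0 → Ȟ^1 ≅ 0
degree 2: 1−0−1 = 0 → Ȟ^2 ≅ 0
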